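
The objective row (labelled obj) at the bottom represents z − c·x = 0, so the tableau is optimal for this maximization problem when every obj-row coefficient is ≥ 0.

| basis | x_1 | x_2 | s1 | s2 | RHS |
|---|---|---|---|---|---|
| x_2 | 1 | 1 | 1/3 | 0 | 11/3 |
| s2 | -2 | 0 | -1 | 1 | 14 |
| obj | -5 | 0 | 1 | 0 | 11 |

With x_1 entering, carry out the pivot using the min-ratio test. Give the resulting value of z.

Ratio test on column x_1 — row 1: (11/3)/1 = 11/3; row 2: entry -2 ≤ 0. Minimum is 11/3 at row 1 (x_2 leaves); pivot element 1.
Pivot on row 1; the obj-row RHS becomes 11 − (-5)·(11/3) = 88/3.

88/3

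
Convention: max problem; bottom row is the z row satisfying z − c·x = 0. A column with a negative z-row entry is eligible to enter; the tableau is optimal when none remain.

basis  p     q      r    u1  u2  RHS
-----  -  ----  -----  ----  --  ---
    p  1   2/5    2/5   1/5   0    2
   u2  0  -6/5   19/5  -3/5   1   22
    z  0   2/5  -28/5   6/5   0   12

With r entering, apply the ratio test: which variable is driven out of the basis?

Column r entries and ratios — p: 2/(2/5) = 5; u2: 22/(19/5) = 110/19.
Smallest ratio is 5 in the row of p, so p leaves.

p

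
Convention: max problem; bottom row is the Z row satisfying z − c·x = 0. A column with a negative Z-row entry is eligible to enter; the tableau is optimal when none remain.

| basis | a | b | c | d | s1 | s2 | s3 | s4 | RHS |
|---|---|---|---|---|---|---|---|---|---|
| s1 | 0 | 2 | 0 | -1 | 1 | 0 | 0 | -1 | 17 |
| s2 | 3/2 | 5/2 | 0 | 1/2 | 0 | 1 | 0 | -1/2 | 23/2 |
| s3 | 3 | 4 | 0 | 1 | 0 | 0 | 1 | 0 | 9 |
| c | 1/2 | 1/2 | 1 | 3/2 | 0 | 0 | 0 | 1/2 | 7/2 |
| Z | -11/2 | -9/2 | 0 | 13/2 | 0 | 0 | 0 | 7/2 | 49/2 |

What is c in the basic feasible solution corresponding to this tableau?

c is basic (row 4); its value is the RHS of that row, 7/2.

7/2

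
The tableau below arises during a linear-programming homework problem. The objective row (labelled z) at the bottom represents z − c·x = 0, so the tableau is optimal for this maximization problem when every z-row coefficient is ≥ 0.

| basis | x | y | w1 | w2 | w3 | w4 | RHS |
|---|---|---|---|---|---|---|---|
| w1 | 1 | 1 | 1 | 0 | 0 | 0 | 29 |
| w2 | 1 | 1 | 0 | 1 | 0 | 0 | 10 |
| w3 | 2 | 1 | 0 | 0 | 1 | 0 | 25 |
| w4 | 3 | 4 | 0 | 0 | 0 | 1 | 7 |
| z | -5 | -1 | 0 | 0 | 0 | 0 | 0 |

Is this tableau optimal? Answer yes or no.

no

The z-row has a negative entry -5 in column x, so it is not optimal.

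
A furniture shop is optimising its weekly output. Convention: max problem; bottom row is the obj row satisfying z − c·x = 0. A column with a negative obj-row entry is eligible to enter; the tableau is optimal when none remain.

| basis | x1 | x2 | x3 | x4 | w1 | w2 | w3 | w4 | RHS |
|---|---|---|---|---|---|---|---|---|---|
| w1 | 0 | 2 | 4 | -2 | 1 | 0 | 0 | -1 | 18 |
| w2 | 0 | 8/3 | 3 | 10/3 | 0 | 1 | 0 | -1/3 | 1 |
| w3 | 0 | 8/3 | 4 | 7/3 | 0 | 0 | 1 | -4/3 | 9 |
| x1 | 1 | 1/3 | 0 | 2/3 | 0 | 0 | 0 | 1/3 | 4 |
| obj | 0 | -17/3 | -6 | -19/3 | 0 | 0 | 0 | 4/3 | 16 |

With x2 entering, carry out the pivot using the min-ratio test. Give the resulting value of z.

145/8

Ratio test on column x2 — row 1: 18/2 = 9; row 2: 1/(8/3) = 3/8; row 3: 9/(8/3) = 27/8; row 4: 4/(1/3) = 12. Minimum is 3/8 at row 2 (w2 leaves); pivot element 8/3.
Pivot on row 2; the obj-row RHS becomes 16 − (-17/3)·(3/8) = 145/8.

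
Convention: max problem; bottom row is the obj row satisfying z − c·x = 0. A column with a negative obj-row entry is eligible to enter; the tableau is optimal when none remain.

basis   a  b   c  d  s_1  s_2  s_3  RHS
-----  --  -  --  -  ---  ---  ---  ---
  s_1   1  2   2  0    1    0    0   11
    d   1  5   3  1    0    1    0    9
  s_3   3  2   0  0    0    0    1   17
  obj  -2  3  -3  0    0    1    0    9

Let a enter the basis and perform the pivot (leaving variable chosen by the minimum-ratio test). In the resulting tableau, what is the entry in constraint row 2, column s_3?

Ratio test on column a — row 1: 11/1 = 11; row 2: 9/1 = 9; row 3: 17/3 = 17/3. Minimum is 17/3 at row 3 (s_3 leaves); pivot element 3.
Divide row 3 by 3; eliminate column a from the other rows.
Row 2 update in column s_3: 0 − 1·(1/3) = -1/3.

-1/3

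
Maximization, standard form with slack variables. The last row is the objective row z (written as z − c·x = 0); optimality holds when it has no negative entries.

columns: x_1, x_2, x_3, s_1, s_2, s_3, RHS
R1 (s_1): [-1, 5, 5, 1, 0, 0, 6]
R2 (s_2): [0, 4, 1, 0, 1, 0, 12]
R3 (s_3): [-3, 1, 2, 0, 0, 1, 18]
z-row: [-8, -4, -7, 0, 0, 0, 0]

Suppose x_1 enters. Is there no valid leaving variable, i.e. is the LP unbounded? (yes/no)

Every constraint-row entry in column x_1 is ≤ 0, so increasing x_1 is unbounded.

yes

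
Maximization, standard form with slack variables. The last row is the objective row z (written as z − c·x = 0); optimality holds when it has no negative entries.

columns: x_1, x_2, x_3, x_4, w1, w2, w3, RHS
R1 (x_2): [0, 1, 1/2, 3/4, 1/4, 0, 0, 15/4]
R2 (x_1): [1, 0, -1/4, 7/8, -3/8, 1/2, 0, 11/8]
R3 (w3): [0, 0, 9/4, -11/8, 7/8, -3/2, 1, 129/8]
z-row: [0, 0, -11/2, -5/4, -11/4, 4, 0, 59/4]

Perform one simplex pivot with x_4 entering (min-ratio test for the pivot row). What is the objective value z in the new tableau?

Ratio test on column x_4 — row 1: (15/4)/(3/4) = 5; row 2: (11/8)/(7/8) = 11/7; row 3: entry -11/8 ≤ 0. Minimum is 11/7 at row 2 (x_1 leaves); pivot element 7/8.
Pivot on row 2; the z-row RHS becomes 59/4 − (-5/4)·(11/7) = 117/7.

117/7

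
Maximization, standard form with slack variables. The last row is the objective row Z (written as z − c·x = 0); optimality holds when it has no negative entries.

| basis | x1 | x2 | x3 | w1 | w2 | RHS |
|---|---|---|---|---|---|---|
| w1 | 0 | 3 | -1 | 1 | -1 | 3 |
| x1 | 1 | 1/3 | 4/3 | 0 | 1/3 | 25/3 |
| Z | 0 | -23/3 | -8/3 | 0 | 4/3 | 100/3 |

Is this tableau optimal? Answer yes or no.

no

The Z-row has a negative entry -23/3 in column x2, so it is not optimal.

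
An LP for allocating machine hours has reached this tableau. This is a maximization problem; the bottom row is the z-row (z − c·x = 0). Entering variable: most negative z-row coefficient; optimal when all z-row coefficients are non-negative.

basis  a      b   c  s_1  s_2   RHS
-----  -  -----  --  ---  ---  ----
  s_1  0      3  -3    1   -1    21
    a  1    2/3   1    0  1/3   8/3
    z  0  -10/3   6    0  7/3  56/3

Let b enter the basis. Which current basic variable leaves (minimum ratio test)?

a

Column b entries and ratios — s_1: 21/3 = 7; a: (8/3)/(2/3) = 4.
Smallest ratio is 4 in the row of a, so a leaves.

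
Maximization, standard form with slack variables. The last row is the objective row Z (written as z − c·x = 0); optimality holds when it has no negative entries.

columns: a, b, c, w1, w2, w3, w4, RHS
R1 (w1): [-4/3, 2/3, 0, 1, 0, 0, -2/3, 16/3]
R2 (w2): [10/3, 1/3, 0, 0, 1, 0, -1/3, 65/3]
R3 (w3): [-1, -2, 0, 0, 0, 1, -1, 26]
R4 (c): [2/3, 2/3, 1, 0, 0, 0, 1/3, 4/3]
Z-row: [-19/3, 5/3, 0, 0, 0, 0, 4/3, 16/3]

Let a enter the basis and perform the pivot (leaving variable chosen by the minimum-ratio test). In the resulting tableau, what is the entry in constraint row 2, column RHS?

15

Ratio test on column a — row 1: entry -4/3 ≤ 0; row 2: (65/3)/(10/3) = 13/2; row 3: entry -1 ≤ 0; row 4: (4/3)/(2/3) = 2. Minimum is 2 at row 4 (c leaves); pivot element 2/3.
Divide row 4 by 2/3; eliminate column a from the other rows.
Row 2 update in column RHS: 65/3 − (10/3)·2 = 15.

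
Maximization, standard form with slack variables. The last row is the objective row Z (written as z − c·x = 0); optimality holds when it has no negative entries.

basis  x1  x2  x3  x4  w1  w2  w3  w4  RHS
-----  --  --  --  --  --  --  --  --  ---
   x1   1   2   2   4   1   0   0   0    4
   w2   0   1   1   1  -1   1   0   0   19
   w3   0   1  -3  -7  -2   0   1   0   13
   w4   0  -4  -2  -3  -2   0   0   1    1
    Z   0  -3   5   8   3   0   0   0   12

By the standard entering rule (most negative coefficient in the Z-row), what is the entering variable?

Negative Z-row entries: x2: -3.
The most negative is -3 in column x2, so x2 enters.

x2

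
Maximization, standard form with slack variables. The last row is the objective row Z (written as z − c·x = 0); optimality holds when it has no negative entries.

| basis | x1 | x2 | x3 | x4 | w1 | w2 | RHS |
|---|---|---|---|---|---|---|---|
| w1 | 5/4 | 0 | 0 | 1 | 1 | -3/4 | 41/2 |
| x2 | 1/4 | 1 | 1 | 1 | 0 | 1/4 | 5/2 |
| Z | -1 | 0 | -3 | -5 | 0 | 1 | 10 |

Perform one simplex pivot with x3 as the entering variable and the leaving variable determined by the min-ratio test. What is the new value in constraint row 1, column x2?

0

Ratio test on column x3 — row 1: entry 0 ≤ 0; row 2: (5/2)/1 = 5/2. Minimum is 5/2 at row 2 (x2 leaves); pivot element 1.
Divide row 2 by 1; eliminate column x3 from the other rows.
Row 1 update in column x2: 0 − 0·1 = 0.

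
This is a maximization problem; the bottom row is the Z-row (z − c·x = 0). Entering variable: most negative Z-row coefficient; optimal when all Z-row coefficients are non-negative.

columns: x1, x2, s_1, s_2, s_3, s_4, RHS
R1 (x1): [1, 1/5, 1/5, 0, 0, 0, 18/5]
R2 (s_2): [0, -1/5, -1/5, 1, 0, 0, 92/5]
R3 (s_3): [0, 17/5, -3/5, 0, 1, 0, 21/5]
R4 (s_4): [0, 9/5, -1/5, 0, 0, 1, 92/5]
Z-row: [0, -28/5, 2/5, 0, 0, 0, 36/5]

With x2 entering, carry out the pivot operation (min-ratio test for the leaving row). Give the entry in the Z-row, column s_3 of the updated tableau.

28/17

Ratio test on column x2 — row 1: (18/5)/(1/5) = 18; row 2: entry -1/5 ≤ 0; row 3: (21/5)/(17/5) = 21/17; row 4: (92/5)/(9/5) = 92/9. Minimum is 21/17 at row 3 (s_3 leaves); pivot element 17/5.
Divide row 3 by 17/5; eliminate column x2 from the other rows.
Z-row update in column s_3: 0 − (-28/5)·(5/17) = 28/17.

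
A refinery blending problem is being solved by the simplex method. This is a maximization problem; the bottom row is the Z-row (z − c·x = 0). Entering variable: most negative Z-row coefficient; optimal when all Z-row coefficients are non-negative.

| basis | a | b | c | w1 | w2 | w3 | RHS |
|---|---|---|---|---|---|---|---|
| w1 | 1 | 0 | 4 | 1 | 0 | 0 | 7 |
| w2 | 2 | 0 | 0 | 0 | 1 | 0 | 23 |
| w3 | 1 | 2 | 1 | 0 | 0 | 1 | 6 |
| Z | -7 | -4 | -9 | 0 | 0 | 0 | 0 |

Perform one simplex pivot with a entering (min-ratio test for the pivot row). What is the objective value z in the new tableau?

42

Ratio test on column a — row 1: 7/1 = 7; row 2: 23/2 = 23/2; row 3: 6/1 = 6. Minimum is 6 at row 3 (w3 leaves); pivot element 1.
Pivot on row 3; the Z-row RHS becomes 0 − (-7)·6 = 42.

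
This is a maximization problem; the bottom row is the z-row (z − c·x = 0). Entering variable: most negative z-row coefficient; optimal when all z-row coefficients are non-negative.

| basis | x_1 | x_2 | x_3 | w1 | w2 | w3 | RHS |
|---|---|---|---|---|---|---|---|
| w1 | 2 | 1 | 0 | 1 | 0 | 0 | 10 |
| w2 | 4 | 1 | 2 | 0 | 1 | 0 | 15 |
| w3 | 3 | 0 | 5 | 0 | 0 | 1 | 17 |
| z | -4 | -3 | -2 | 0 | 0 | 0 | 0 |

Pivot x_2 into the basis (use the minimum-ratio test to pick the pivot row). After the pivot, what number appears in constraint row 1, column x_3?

Ratio test on column x_2 — row 1: 10/1 = 10; row 2: 15/1 = 15; row 3: entry 0 ≤ 0. Minimum is 10 at row 1 (w1 leaves); pivot element 1.
Divide row 1 by 1; eliminate column x_2 from the other rows.
In the new row 1, the x_3 entry is the old entry divided by the pivot: 0/1 = 0.

0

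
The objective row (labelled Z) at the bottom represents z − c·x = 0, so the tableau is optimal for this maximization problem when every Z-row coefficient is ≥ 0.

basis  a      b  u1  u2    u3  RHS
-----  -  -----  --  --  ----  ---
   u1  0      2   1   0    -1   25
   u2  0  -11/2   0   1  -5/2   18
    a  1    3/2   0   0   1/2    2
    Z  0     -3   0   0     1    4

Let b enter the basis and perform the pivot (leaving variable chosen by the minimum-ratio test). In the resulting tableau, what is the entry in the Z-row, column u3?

2

Ratio test on column b — row 1: 25/2 = 25/2; row 2: entry -11/2 ≤ 0; row 3: 2/(3/2) = 4/3. Minimum is 4/3 at row 3 (a leaves); pivot element 3/2.
Divide row 3 by 3/2; eliminate column b from the other rows.
Z-row update in column u3: 1 − (-3)·(1/3) = 2.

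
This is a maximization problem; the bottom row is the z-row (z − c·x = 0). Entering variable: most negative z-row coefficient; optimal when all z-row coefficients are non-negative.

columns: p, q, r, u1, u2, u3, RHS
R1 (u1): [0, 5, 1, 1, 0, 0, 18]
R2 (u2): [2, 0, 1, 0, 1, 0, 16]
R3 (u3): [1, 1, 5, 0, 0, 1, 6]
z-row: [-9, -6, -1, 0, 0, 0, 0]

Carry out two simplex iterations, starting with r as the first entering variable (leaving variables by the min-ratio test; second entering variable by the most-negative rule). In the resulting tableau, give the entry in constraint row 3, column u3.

1

Ratio test on column r — row 1: 18/1 = 18; row 2: 16/1 = 16; row 3: 6/5 = 6/5. Minimum is 6/5 at row 3 (u3 leaves); pivot element 5.
Divide row 3 by 5; eliminate column r from the other rows.
Second iteration: most negative z-row entry is -44/5 in column p, so p enters.
Ratio test on column p — row 1: entry -1/5 ≤ 0; row 2: (74/5)/(9/5) = 74/9; row 3: (6/5)/(1/5) = 6. Minimum is 6 at row 3 (r leaves); pivot element 1/5.
Divide row 3 by 1/5; eliminate column p from the other rows.
After both pivots, the entry at constraint row 3, column u3 is 1.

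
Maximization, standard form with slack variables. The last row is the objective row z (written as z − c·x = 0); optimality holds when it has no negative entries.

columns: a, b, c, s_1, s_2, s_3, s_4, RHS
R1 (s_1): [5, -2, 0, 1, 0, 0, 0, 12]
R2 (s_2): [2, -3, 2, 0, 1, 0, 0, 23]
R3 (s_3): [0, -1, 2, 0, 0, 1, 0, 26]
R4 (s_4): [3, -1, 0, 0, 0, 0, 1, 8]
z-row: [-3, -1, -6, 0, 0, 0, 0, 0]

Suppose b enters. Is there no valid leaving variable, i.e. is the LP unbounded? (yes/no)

Every constraint-row entry in column b is ≤ 0, so increasing b is unbounded.

yes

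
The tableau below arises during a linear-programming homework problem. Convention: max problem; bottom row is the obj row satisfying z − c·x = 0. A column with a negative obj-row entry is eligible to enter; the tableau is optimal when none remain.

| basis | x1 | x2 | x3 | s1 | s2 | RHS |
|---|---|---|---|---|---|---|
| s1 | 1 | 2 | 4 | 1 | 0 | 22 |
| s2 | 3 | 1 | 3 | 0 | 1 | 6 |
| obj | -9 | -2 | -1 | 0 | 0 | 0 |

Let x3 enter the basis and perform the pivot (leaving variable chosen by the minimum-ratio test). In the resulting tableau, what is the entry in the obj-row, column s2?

Ratio test on column x3 — row 1: 22/4 = 11/2; row 2: 6/3 = 2. Minimum is 2 at row 2 (s2 leaves); pivot element 3.
Divide row 2 by 3; eliminate column x3 from the other rows.
obj-row update in column s2: 0 − (-1)·(1/3) = 1/3.

1/3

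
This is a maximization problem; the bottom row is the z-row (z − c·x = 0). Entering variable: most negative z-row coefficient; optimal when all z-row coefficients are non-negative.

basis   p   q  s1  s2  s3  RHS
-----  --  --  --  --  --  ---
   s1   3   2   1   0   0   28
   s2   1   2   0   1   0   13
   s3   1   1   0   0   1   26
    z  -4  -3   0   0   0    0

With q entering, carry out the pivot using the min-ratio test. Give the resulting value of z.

Ratio test on column q — row 1: 28/2 = 14; row 2: 13/2 = 13/2; row 3: 26/1 = 26. Minimum is 13/2 at row 2 (s2 leaves); pivot element 2.
Pivot on row 2; the z-row RHS becomes 0 − (-3)·(13/2) = 39/2.

39/2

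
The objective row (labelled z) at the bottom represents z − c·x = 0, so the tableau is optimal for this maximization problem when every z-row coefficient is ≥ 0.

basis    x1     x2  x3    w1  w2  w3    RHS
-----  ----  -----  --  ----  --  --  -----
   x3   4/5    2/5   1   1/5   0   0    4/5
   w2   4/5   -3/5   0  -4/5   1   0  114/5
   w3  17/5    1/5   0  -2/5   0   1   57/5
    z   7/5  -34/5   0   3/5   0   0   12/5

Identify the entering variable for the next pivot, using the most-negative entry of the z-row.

Negative z-row entries: x2: -34/5.
The most negative is -34/5 in column x2, so x2 enters.

x2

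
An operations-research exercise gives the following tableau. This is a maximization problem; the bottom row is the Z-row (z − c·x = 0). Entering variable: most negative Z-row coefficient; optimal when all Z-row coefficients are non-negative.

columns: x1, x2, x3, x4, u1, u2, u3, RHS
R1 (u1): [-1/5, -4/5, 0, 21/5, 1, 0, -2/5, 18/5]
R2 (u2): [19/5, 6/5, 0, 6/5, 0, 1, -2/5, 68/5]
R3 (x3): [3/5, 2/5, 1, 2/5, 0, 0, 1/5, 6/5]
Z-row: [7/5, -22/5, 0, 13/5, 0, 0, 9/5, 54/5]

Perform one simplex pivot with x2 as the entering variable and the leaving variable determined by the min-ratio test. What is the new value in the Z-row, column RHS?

Ratio test on column x2 — row 1: entry -4/5 ≤ 0; row 2: (68/5)/(6/5) = 34/3; row 3: (6/5)/(2/5) = 3. Minimum is 3 at row 3 (x3 leaves); pivot element 2/5.
Divide row 3 by 2/5; eliminate column x2 from the other rows.
Z-row update in column RHS: 54/5 − (-22/5)·3 = 24.

24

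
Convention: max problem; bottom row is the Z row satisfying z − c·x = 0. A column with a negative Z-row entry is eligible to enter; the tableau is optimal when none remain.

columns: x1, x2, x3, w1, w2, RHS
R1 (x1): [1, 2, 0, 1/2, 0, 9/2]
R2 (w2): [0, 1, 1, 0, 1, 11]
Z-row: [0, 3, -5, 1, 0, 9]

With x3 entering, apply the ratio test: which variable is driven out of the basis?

w2

Column x3 entries and ratios — x1: 0 ≤ 0, skip; w2: 11/1 = 11.
Smallest ratio is 11 in the row of w2, so w2 leaves.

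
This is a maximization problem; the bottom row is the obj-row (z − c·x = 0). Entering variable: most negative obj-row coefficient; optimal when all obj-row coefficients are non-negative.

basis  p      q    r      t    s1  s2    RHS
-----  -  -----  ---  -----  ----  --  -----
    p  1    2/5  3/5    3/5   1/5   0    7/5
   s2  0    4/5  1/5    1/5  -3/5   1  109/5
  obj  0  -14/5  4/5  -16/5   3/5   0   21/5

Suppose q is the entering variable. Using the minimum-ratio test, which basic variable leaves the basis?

p

Column q entries and ratios — p: (7/5)/(2/5) = 7/2; s2: (109/5)/(4/5) = 109/4.
Smallest ratio is 7/2 in the row of p, so p leaves.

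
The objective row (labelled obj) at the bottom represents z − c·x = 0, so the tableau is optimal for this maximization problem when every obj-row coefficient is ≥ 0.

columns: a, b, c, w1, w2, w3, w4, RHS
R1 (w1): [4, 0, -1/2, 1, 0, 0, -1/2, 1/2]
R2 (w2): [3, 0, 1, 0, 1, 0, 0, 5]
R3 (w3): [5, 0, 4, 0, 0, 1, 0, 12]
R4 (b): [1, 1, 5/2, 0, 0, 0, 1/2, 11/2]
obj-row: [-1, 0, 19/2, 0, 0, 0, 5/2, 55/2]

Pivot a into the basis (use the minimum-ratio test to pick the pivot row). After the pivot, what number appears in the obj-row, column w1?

Ratio test on column a — row 1: (1/2)/4 = 1/8; row 2: 5/3 = 5/3; row 3: 12/5 = 12/5; row 4: (11/2)/1 = 11/2. Minimum is 1/8 at row 1 (w1 leaves); pivot element 4.
Divide row 1 by 4; eliminate column a from the other rows.
obj-row update in column w1: 0 − (-1)·(1/4) = 1/4.

1/4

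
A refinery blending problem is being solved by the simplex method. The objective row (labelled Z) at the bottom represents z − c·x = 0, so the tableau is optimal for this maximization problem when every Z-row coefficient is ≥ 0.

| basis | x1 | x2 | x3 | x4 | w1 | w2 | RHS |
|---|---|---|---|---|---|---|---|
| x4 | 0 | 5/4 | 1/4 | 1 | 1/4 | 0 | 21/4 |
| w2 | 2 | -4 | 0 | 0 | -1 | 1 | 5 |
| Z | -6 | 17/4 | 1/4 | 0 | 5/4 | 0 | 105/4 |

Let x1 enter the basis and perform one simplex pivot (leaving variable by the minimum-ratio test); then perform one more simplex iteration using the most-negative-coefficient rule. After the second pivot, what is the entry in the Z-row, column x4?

31/5

Ratio test on column x1 — row 1: entry 0 ≤ 0; row 2: 5/2 = 5/2. Minimum is 5/2 at row 2 (w2 leaves); pivot element 2.
Divide row 2 by 2; eliminate column x1 from the other rows.
Second iteration: most negative Z-row entry is -31/4 in column x2, so x2 enters.
Ratio test on column x2 — row 1: (21/4)/(5/4) = 21/5; row 2: entry -2 ≤ 0. Minimum is 21/5 at row 1 (x4 leaves); pivot element 5/4.
Divide row 1 by 5/4; eliminate column x2 from the other rows.
After both pivots, the entry at the Z-row, column x4 is 31/5.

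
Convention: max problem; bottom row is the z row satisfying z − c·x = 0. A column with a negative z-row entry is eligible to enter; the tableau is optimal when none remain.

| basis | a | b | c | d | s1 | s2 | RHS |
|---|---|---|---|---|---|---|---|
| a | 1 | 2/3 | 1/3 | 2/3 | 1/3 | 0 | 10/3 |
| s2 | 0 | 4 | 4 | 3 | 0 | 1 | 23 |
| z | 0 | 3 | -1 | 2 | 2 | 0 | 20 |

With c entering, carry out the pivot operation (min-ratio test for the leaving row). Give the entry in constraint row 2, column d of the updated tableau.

3/4

Ratio test on column c — row 1: (10/3)/(1/3) = 10; row 2: 23/4 = 23/4. Minimum is 23/4 at row 2 (s2 leaves); pivot element 4.
Divide row 2 by 4; eliminate column c from the other rows.
In the new row 2, the d entry is the old entry divided by the pivot: 3/4 = 3/4.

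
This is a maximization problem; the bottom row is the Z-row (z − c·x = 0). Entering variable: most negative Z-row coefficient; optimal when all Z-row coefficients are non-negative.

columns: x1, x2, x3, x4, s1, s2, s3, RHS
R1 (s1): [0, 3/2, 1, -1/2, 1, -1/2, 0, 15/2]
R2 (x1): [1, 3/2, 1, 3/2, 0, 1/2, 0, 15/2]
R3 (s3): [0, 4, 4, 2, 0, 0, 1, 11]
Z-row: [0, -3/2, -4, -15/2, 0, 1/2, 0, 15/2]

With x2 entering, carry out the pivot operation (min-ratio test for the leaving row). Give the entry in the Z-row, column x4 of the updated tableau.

-27/4

Ratio test on column x2 — row 1: (15/2)/(3/2) = 5; row 2: (15/2)/(3/2) = 5; row 3: 11/4 = 11/4. Minimum is 11/4 at row 3 (s3 leaves); pivot element 4.
Divide row 3 by 4; eliminate column x2 from the other rows.
Z-row update in column x4: -15/2 − (-3/2)·(1/2) = -27/4.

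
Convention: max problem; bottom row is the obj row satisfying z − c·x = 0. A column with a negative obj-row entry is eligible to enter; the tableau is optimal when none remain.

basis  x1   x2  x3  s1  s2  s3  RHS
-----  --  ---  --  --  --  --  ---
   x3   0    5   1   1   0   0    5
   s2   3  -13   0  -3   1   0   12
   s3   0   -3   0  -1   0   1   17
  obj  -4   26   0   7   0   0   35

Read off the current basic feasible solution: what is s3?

17

s3 is basic (row 3); its value is the RHS of that row, 17.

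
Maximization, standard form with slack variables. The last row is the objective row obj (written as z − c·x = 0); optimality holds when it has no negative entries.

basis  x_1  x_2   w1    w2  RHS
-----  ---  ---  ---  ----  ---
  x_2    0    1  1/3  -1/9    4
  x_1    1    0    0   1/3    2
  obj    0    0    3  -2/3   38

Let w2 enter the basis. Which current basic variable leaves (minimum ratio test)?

Column w2 entries and ratios — x_2: -1/9 ≤ 0, skip; x_1: 2/(1/3) = 6.
Smallest ratio is 6 in the row of x_1, so x_1 leaves.

x_1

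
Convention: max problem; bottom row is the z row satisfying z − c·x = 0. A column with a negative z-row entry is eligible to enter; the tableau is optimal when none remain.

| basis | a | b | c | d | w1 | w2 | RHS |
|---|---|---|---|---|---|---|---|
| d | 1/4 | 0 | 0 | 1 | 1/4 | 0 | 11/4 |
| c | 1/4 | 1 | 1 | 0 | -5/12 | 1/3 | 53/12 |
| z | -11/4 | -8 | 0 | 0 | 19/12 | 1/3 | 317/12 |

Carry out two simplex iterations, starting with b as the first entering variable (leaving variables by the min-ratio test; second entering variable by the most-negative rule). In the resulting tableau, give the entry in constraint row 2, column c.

Ratio test on column b — row 1: entry 0 ≤ 0; row 2: (53/12)/1 = 53/12. Minimum is 53/12 at row 2 (c leaves); pivot element 1.
Divide row 2 by 1; eliminate column b from the other rows.
Second iteration: most negative z-row entry is -7/4 in column w1, so w1 enters.
Ratio test on column w1 — row 1: (11/4)/(1/4) = 11; row 2: entry -5/12 ≤ 0. Minimum is 11 at row 1 (d leaves); pivot element 1/4.
Divide row 1 by 1/4; eliminate column w1 from the other rows.
After both pivots, the entry at constraint row 2, column c is 1.

1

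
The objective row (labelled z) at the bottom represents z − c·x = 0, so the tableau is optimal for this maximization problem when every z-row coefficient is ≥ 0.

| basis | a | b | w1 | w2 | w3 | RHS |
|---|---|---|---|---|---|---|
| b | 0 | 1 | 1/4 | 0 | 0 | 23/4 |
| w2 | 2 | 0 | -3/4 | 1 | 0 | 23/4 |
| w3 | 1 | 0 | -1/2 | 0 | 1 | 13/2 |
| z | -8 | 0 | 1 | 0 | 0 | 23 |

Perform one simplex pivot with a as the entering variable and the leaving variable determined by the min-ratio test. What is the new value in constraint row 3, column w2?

Ratio test on column a — row 1: entry 0 ≤ 0; row 2: (23/4)/2 = 23/8; row 3: (13/2)/1 = 13/2. Minimum is 23/8 at row 2 (w2 leaves); pivot element 2.
Divide row 2 by 2; eliminate column a from the other rows.
Row 3 update in column w2: 0 − 1·(1/2) = -1/2.

-1/2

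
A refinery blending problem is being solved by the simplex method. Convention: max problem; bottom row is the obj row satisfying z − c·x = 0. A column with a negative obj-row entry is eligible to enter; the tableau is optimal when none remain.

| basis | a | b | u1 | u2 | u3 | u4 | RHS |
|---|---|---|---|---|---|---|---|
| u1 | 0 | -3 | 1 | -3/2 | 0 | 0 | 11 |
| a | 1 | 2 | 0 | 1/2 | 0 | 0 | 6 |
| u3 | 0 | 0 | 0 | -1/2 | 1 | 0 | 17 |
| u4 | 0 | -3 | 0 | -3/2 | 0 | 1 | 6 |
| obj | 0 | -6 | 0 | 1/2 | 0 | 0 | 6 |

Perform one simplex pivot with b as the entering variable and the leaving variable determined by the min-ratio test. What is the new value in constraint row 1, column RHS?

Ratio test on column b — row 1: entry -3 ≤ 0; row 2: 6/2 = 3; row 3: entry 0 ≤ 0; row 4: entry -3 ≤ 0. Minimum is 3 at row 2 (a leaves); pivot element 2.
Divide row 2 by 2; eliminate column b from the other rows.
Row 1 update in column RHS: 11 − (-3)·3 = 20.

20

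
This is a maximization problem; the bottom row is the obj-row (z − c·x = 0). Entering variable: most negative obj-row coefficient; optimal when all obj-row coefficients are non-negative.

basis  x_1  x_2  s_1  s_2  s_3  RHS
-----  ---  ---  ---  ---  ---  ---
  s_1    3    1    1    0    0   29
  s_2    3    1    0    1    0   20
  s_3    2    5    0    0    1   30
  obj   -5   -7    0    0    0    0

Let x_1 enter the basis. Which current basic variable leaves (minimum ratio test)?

s_2

Column x_1 entries and ratios — s_1: 29/3 = 29/3; s_2: 20/3 = 20/3; s_3: 30/2 = 15.
Smallest ratio is 20/3 in the row of s_2, so s_2 leaves.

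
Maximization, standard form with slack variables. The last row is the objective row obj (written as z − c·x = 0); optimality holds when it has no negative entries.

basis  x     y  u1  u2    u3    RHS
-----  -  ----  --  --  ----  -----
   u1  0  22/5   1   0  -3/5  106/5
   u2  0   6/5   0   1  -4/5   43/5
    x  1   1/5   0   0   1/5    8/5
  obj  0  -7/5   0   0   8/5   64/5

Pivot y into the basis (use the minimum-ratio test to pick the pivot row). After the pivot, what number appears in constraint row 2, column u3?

Ratio test on column y — row 1: (106/5)/(22/5) = 53/11; row 2: (43/5)/(6/5) = 43/6; row 3: (8/5)/(1/5) = 8. Minimum is 53/11 at row 1 (u1 leaves); pivot element 22/5.
Divide row 1 by 22/5; eliminate column y from the other rows.
Row 2 update in column u3: -4/5 − (6/5)·(-3/22) = -7/11.

-7/11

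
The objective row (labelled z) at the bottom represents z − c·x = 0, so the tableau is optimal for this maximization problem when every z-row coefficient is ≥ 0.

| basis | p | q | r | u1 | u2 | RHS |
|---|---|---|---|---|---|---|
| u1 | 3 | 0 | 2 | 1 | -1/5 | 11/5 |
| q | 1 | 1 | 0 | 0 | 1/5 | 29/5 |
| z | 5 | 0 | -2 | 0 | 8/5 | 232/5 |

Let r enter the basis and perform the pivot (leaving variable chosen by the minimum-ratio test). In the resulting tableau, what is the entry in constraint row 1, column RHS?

Ratio test on column r — row 1: (11/5)/2 = 11/10; row 2: entry 0 ≤ 0. Minimum is 11/10 at row 1 (u1 leaves); pivot element 2.
Divide row 1 by 2; eliminate column r from the other rows.
In the new row 1, the RHS entry is the old entry divided by the pivot: (11/5)/2 = 11/10.

11/10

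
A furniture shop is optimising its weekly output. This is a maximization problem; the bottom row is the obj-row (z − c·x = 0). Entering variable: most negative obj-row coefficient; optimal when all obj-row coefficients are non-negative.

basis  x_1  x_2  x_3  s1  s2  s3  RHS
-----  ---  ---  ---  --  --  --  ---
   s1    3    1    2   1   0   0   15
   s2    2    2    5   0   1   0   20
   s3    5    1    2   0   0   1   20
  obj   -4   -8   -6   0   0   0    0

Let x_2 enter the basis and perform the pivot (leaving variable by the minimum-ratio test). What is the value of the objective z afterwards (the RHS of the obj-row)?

80

Ratio test on column x_2 — row 1: 15/1 = 15; row 2: 20/2 = 10; row 3: 20/1 = 20. Minimum is 10 at row 2 (s2 leaves); pivot element 2.
Pivot on row 2; the obj-row RHS becomes 0 − (-8)·10 = 80.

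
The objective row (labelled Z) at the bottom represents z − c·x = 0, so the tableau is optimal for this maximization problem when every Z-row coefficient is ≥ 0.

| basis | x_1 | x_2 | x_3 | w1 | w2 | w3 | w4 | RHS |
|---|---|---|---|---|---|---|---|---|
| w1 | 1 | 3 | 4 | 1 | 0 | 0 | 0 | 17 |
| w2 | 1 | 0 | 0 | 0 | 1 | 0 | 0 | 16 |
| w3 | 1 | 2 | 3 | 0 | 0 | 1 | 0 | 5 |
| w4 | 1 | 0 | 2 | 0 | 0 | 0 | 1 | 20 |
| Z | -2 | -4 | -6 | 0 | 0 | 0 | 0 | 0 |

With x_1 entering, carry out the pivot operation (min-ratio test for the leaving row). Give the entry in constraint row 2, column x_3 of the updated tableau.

Ratio test on column x_1 — row 1: 17/1 = 17; row 2: 16/1 = 16; row 3: 5/1 = 5; row 4: 20/1 = 20. Minimum is 5 at row 3 (w3 leaves); pivot element 1.
Divide row 3 by 1; eliminate column x_1 from the other rows.
Row 2 update in column x_3: 0 − 1·3 = -3.

-3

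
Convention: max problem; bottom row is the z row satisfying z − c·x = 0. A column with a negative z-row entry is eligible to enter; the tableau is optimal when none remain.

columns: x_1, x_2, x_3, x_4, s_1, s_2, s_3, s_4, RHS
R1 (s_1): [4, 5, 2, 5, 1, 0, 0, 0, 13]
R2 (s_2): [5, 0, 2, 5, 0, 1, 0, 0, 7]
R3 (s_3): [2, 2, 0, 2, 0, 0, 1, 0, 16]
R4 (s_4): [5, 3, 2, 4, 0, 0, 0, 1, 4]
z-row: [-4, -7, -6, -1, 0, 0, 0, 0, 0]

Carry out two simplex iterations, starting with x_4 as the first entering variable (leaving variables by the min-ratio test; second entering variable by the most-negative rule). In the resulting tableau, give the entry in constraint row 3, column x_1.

-4/3

Ratio test on column x_4 — row 1: 13/5 = 13/5; row 2: 7/5 = 7/5; row 3: 16/2 = 8; row 4: 4/4 = 1. Minimum is 1 at row 4 (s_4 leaves); pivot element 4.
Divide row 4 by 4; eliminate column x_4 from the other rows.
Second iteration: most negative z-row entry is -25/4 in column x_2, so x_2 enters.
Ratio test on column x_2 — row 1: 8/(5/4) = 32/5; row 2: entry -15/4 ≤ 0; row 3: 14/(1/2) = 28; row 4: 1/(3/4) = 4/3. Minimum is 4/3 at row 4 (x_4 leaves); pivot element 3/4.
Divide row 4 by 3/4; eliminate column x_2 from the other rows.
After both pivots, the entry at constraint row 3, column x_1 is -4/3.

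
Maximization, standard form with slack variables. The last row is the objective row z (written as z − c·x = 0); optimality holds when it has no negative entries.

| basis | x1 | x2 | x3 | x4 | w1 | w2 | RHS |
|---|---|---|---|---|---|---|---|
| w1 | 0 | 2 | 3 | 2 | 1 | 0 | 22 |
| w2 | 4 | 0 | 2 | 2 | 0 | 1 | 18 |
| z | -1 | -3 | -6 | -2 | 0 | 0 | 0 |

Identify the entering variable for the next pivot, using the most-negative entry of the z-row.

Negative z-row entries: x1: -1, x2: -3, x3: -6, x4: -2.
The most negative is -6 in column x3, so x3 enters.

x3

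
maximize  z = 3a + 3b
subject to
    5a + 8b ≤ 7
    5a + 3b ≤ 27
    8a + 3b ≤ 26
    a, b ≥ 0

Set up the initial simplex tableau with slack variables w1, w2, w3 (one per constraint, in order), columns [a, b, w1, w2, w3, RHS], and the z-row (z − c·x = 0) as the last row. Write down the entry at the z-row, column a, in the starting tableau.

The z-row carries the negated objective coefficients: the a entry is -3.

-3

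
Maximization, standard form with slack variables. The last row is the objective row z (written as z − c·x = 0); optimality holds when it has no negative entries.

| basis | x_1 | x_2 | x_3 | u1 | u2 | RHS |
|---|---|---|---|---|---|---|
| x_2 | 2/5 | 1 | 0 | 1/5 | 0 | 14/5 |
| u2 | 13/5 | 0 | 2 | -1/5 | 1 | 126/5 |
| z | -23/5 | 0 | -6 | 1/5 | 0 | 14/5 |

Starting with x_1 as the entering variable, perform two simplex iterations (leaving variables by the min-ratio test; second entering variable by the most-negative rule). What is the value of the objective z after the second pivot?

Ratio test on column x_1 — row 1: (14/5)/(2/5) = 7; row 2: (126/5)/(13/5) = 126/13. Minimum is 7 at row 1 (x_2 leaves); pivot element 2/5.
Pivot on row 1; the z-row RHS becomes 14/5 − (-23/5)·7 = 35.
Next entering variable (most negative z-row entry -6): x_3.
Ratio test on column x_3 — row 1: entry 0 ≤ 0; row 2: 7/2 = 7/2. Minimum is 7/2 at row 2 (u2 leaves); pivot element 2.
After the second pivot the z-row RHS is 35 − (-6)·(7/2) = 56.

56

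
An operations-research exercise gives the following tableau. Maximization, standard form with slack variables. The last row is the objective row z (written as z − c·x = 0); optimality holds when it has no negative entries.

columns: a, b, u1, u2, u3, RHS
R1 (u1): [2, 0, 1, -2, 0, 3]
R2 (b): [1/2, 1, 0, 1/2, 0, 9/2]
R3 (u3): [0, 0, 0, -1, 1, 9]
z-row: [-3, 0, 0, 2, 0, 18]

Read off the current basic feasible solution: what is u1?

u1 is basic (row 1); its value is the RHS of that row, 3.

3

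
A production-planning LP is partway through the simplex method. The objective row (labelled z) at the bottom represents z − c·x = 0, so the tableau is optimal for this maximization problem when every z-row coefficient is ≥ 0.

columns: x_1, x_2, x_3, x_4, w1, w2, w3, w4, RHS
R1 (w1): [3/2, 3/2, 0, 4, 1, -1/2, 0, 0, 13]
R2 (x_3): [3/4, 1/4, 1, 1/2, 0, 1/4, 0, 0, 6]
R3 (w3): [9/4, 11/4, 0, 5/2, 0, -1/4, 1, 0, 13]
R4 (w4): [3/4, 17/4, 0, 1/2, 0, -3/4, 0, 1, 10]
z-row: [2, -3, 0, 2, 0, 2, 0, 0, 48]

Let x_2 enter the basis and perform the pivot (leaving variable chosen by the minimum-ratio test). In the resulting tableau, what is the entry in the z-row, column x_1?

Ratio test on column x_2 — row 1: 13/(3/2) = 26/3; row 2: 6/(1/4) = 24; row 3: 13/(11/4) = 52/11; row 4: 10/(17/4) = 40/17. Minimum is 40/17 at row 4 (w4 leaves); pivot element 17/4.
Divide row 4 by 17/4; eliminate column x_2 from the other rows.
z-row update in column x_1: 2 − (-3)·(3/17) = 43/17.

43/17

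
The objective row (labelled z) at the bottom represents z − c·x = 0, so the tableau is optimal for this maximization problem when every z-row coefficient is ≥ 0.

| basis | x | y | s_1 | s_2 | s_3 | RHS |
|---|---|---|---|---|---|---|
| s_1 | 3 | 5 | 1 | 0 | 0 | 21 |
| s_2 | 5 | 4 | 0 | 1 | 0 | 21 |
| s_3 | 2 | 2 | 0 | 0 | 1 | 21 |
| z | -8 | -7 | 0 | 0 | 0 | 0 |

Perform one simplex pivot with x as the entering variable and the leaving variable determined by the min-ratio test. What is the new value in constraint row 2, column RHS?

21/5

Ratio test on column x — row 1: 21/3 = 7; row 2: 21/5 = 21/5; row 3: 21/2 = 21/2. Minimum is 21/5 at row 2 (s_2 leaves); pivot element 5.
Divide row 2 by 5; eliminate column x from the other rows.
In the new row 2, the RHS entry is the old entry divided by the pivot: 21/5 = 21/5.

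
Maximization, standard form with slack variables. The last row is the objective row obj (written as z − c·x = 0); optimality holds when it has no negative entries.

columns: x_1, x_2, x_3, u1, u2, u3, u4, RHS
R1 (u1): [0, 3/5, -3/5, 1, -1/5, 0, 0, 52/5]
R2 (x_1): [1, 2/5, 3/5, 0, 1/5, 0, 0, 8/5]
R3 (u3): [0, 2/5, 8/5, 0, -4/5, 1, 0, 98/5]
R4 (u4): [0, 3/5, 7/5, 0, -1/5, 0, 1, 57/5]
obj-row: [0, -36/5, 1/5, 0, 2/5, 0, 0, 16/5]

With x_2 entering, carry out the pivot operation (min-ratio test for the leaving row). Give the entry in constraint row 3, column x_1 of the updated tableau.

Ratio test on column x_2 — row 1: (52/5)/(3/5) = 52/3; row 2: (8/5)/(2/5) = 4; row 3: (98/5)/(2/5) = 49; row 4: (57/5)/(3/5) = 19. Minimum is 4 at row 2 (x_1 leaves); pivot element 2/5.
Divide row 2 by 2/5; eliminate column x_2 from the other rows.
Row 3 update in column x_1: 0 − (2/5)·(5/2) = -1.

-1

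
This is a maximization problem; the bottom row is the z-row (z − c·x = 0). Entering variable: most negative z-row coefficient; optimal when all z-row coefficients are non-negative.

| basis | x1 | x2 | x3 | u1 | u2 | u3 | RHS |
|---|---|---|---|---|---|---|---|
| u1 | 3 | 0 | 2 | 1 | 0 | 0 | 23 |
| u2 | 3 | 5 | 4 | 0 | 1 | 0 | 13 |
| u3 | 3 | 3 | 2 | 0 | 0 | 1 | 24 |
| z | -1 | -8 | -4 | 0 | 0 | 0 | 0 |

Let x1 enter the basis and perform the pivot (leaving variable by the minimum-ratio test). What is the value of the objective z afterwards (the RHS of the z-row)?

Ratio test on column x1 — row 1: 23/3 = 23/3; row 2: 13/3 = 13/3; row 3: 24/3 = 8. Minimum is 13/3 at row 2 (u2 leaves); pivot element 3.
Pivot on row 2; the z-row RHS becomes 0 − (-1)·(13/3) = 13/3.

13/3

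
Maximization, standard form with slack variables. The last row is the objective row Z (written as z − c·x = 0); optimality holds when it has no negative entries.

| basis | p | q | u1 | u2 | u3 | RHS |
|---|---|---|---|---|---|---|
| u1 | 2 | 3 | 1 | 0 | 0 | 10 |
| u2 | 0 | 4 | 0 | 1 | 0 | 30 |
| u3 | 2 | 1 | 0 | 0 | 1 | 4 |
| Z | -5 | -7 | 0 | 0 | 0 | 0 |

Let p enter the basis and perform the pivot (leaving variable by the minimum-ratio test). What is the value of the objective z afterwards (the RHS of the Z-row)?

10

Ratio test on column p — row 1: 10/2 = 5; row 2: entry 0 ≤ 0; row 3: 4/2 = 2. Minimum is 2 at row 3 (u3 leaves); pivot element 2.
Pivot on row 3; the Z-row RHS becomes 0 − (-5)·2 = 10.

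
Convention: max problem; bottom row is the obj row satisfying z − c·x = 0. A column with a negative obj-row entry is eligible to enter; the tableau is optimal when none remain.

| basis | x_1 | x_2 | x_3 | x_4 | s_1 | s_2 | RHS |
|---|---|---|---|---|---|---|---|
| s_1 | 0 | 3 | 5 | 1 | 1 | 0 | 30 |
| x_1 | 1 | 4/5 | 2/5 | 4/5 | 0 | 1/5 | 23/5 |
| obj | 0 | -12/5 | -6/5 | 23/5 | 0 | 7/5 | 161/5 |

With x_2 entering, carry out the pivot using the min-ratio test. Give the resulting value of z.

46

Ratio test on column x_2 — row 1: 30/3 = 10; row 2: (23/5)/(4/5) = 23/4. Minimum is 23/4 at row 2 (x_1 leaves); pivot element 4/5.
Pivot on row 2; the obj-row RHS becomes 161/5 − (-12/5)·(23/4) = 46.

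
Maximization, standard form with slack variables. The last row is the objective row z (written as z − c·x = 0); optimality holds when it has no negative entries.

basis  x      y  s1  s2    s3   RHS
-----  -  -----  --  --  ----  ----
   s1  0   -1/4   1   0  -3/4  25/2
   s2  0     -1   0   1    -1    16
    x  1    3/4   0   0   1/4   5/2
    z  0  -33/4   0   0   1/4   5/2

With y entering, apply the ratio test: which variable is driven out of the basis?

Column y entries and ratios — s1: -1/4 ≤ 0, skip; s2: -1 ≤ 0, skip; x: (5/2)/(3/4) = 10/3.
Smallest ratio is 10/3 in the row of x, so x leaves.

x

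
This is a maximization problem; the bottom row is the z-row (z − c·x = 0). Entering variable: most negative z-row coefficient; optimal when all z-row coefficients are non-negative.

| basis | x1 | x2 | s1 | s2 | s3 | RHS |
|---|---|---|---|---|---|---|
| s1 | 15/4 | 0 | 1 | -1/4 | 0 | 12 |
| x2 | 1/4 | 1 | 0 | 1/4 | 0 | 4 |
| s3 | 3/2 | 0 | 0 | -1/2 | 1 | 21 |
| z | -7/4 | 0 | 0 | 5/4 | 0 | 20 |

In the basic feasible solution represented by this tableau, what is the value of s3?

s3 is basic (row 3); its value is the RHS of that row, 21.

21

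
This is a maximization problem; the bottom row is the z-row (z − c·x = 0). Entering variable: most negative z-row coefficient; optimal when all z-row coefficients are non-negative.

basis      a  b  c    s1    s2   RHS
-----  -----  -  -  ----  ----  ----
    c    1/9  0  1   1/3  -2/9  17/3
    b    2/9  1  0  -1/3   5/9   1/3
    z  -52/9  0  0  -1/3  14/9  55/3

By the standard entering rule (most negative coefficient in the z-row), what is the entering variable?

Negative z-row entries: a: -52/9, s1: -1/3.
The most negative is -52/9 in column a, so a enters.

a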